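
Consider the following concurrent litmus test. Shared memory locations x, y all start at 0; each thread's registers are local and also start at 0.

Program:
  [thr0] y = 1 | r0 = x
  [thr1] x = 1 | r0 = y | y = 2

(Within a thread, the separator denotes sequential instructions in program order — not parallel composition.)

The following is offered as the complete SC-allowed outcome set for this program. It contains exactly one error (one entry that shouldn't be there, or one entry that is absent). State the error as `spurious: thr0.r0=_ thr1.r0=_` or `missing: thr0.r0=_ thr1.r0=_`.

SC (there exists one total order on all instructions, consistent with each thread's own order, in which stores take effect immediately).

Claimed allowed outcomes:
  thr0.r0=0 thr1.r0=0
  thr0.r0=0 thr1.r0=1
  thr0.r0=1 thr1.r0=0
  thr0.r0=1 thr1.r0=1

spurious: thr0.r0=0 thr1.r0=0

outcome vector order: (thr0.r0,thr1.r0)
under SC → 01; 10; 11
claimed∖SC = {00}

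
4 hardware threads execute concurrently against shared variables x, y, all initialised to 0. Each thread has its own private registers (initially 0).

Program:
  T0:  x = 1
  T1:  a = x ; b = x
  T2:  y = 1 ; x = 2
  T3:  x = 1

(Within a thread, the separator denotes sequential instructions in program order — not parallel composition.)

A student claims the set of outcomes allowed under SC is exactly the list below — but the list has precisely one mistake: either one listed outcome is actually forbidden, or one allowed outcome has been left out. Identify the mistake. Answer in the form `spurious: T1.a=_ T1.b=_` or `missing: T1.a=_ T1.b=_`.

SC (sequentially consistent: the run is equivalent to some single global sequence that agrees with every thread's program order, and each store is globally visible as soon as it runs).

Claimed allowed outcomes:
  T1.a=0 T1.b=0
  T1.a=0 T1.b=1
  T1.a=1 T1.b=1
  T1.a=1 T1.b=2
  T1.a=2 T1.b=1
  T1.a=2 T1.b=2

missing: T1.a=0 T1.b=2

outcome vector order: (T1.a,T1.b)
under SC → (0,0) (0,1) (0,2) (1,1) (1,2) (2,1) (2,2)
SC∖claimed = {(0,2)}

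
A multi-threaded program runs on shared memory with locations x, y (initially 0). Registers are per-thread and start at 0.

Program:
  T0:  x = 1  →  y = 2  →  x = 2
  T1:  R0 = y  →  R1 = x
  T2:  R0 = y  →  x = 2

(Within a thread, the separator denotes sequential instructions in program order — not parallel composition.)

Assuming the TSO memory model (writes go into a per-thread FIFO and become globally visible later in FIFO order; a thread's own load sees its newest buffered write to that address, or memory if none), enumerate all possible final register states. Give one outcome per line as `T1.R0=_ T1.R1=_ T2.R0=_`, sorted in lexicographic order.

T1.R0=0 T1.R1=0 T2.R0=0
T1.R0=0 T1.R1=0 T2.R0=2
T1.R0=0 T1.R1=1 T2.R0=0
T1.R0=0 T1.R1=1 T2.R0=2
T1.R0=0 T1.R1=2 T2.R0=0
T1.R0=0 T1.R1=2 T2.R0=2
T1.R0=2 T1.R1=1 T2.R0=0
T1.R0=2 T1.R1=1 T2.R0=2
T1.R0=2 T1.R1=2 T2.R0=0
T1.R0=2 T1.R1=2 T2.R0=2

outcome vector order: (T1.R0,T1.R1,T2.R0)
|TSO outcomes| = 10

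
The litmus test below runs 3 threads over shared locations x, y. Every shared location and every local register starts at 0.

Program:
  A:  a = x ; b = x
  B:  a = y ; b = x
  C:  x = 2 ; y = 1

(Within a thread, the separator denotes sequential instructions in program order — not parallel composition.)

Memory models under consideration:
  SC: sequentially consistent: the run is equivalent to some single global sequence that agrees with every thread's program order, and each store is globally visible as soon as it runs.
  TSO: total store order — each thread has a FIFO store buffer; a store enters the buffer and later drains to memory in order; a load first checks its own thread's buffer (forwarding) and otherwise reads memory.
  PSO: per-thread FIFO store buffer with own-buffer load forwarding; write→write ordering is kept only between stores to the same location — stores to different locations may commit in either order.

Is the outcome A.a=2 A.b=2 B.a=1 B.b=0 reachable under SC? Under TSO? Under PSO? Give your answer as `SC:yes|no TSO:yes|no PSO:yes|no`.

SC:no TSO:no PSO:yes

outcome vector order: (A.a,A.b,B.a,B.b)
SC: 9 outcomes — {0/0/0/0, 0/0/0/2, 0/0/1/2, 0/2/0/0, 0/2/0/2, 0/2/1/2, 2/2/0/0, 2/2/0/2, 2/2/1/2}
TSO: 9 outcomes — {0/0/0/0, 0/0/0/2, 0/0/1/2, 0/2/0/0, 0/2/0/2, 0/2/1/2, 2/2/0/0, 2/2/0/2, 2/2/1/2}
PSO: 12 outcomes — {0/0/0/0, 0/0/0/2, 0/0/1/0, 0/0/1/2, 0/2/0/0, 0/2/0/2, 0/2/1/0, 0/2/1/2, 2/2/0/0, 2/2/0/2, 2/2/1/0, 2/2/1/2}
target 2/2/1/0 ∈ {PSO}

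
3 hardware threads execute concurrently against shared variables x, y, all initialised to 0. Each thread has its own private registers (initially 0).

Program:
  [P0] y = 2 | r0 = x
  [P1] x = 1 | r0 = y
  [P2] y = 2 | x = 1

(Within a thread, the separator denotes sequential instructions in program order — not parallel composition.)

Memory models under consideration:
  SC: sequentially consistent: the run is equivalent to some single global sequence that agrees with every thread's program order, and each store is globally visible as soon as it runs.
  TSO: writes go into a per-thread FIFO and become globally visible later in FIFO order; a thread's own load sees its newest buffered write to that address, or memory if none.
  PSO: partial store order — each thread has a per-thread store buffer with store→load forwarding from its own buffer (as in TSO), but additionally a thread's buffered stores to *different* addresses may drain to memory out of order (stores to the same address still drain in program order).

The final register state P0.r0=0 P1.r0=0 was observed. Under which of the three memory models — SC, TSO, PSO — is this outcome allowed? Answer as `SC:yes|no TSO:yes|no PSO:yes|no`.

SC:no TSO:yes PSO:yes

outcome vector order: (P0.r0,P1.r0)
under SC → 0/2, 1/0, 1/2
under TSO → 0/0, 0/2, 1/0, 1/2
under PSO → 0/0, 0/2, 1/0, 1/2
target 0/0 ∈ {TSO,PSO}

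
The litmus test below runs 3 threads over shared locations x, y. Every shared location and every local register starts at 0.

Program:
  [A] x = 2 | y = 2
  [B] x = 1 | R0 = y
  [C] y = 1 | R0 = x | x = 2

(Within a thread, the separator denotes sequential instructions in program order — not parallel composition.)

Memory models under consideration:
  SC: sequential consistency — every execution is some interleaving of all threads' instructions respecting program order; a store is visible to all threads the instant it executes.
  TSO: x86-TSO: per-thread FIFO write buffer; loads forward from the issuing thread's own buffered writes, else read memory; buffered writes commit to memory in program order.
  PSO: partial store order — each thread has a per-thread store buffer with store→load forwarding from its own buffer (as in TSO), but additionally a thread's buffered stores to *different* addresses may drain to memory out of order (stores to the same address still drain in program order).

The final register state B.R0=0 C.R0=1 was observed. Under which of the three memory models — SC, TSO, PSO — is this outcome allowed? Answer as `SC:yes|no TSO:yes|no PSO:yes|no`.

SC:yes TSO:yes PSO:yes

outcome vector order: (B.R0,C.R0)
[SC] allowed = {<0 1>, <0 2>, <1 0>, <1 1>, <1 2>, <2 0>, <2 1>, <2 2>}
[TSO] allowed = {<0 0>, <0 1>, <0 2>, <1 0>, <1 1>, <1 2>, <2 0>, <2 1>, <2 2>}
[PSO] allowed = {<0 0>, <0 1>, <0 2>, <1 0>, <1 1>, <1 2>, <2 0>, <2 1>, <2 2>}
target <0 1> ∈ {SC,TSO,PSO}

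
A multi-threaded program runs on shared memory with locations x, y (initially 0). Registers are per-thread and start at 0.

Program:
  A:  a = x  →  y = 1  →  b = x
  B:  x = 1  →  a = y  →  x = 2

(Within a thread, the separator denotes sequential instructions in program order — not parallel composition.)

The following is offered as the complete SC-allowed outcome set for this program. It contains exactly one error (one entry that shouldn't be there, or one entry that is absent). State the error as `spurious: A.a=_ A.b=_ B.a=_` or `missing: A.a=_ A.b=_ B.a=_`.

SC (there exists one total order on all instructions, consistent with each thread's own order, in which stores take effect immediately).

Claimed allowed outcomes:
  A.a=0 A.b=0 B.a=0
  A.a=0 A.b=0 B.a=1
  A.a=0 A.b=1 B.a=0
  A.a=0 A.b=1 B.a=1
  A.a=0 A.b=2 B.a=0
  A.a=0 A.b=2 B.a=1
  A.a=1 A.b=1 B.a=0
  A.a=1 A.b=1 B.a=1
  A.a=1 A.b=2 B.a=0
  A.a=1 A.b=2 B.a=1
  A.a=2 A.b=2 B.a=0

spurious: A.a=0 A.b=0 B.a=0

outcome vector order: (A.a,A.b,B.a)
[SC] allowed = {(0,0,1), (0,1,0), (0,1,1), (0,2,0), (0,2,1), (1,1,0), (1,1,1), (1,2,0), (1,2,1), (2,2,0)}
claimed∖SC = {(0,0,0)}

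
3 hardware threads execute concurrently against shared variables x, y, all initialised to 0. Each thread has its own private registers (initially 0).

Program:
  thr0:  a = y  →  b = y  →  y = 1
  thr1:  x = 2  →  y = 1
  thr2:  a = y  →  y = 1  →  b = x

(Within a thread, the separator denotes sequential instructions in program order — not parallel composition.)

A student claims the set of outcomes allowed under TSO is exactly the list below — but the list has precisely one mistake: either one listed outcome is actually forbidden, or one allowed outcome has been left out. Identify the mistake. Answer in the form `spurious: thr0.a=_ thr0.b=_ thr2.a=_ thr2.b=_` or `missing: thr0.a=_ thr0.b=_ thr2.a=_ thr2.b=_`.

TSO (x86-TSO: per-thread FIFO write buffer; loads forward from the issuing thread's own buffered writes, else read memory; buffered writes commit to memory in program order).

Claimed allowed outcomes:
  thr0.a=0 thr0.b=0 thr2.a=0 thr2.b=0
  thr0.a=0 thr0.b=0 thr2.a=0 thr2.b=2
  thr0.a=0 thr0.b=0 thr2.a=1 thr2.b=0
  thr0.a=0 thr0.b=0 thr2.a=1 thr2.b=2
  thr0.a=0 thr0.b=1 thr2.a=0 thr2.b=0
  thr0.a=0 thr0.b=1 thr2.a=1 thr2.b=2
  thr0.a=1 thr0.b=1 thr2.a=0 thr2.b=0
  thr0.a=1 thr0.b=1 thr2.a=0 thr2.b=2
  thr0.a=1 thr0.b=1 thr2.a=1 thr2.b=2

outcome vector order: (thr0.a,thr0.b,thr2.a,thr2.b)
TSO: 10 outcomes — {<0 0 0 0> <0 0 0 2> <0 0 1 0> <0 0 1 2> <0 1 0 0> <0 1 0 2> <0 1 1 2> <1 1 0 0> <1 1 0 2> <1 1 1 2>}
TSO∖claimed = {<0 1 0 2>}

missing: thr0.a=0 thr0.b=1 thr2.a=0 thr2.b=2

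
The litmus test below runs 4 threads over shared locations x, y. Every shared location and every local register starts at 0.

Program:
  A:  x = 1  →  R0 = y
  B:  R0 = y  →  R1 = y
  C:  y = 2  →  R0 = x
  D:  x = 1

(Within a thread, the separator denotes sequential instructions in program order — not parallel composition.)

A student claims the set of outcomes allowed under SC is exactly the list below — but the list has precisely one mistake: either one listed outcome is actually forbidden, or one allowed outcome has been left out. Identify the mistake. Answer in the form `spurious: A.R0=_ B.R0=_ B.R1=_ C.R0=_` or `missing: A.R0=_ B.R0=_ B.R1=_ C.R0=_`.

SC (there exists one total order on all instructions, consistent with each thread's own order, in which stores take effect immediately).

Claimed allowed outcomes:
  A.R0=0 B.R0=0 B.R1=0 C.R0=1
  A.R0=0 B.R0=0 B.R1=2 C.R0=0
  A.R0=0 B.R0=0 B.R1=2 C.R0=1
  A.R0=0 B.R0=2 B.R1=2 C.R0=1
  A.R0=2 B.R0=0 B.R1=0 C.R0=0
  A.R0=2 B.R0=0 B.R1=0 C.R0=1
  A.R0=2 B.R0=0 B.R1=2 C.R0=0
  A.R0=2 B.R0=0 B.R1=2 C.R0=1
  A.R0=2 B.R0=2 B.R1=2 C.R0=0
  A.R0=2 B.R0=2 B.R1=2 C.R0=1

spurious: A.R0=0 B.R0=0 B.R1=2 C.R0=0

outcome vector order: (A.R0,B.R0,B.R1,C.R0)
SC: 9 outcomes — {0/0/0/1, 0/0/2/1, 0/2/2/1, 2/0/0/0, 2/0/0/1, 2/0/2/0, 2/0/2/1, 2/2/2/0, 2/2/2/1}
claimed∖SC = {0/0/2/0}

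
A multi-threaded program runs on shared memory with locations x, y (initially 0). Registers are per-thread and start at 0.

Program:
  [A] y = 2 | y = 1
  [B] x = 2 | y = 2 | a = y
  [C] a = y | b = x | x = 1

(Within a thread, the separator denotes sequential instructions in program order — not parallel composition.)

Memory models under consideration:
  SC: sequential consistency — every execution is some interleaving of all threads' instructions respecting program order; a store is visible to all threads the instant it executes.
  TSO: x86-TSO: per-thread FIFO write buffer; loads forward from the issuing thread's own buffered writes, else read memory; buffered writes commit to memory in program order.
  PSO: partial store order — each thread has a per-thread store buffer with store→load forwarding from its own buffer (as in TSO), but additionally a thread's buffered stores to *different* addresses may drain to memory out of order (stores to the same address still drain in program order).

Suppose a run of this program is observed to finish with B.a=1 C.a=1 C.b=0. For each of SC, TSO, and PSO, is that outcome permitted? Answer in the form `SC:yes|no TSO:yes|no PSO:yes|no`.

SC:no TSO:no PSO:yes

outcome vector order: (B.a,C.a,C.b)
SC (11): (1,0,0) (1,0,2) (1,1,2) (1,2,0) (1,2,2) (2,0,0) (2,0,2) (2,1,0) (2,1,2) (2,2,0) (2,2,2)
TSO (11): (1,0,0) (1,0,2) (1,1,2) (1,2,0) (1,2,2) (2,0,0) (2,0,2) (2,1,0) (2,1,2) (2,2,0) (2,2,2)
PSO (12): (1,0,0) (1,0,2) (1,1,0) (1,1,2) (1,2,0) (1,2,2) (2,0,0) (2,0,2) (2,1,0) (2,1,2) (2,2,0) (2,2,2)
target (1,1,0) ∈ {PSO}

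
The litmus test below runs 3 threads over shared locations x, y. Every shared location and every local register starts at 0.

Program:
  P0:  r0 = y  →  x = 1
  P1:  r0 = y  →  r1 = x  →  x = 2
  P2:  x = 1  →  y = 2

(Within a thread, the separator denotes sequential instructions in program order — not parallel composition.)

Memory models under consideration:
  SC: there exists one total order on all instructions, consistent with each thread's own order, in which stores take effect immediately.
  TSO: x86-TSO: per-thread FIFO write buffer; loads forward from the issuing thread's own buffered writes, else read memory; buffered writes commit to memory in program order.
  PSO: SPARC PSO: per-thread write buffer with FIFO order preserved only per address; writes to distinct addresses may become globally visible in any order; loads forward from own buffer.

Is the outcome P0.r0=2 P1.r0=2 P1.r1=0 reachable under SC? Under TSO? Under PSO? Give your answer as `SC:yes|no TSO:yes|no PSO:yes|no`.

SC:no TSO:no PSO:yes

outcome vector order: (P0.r0,P1.r0,P1.r1)
under SC → <0 0 0>; <0 0 1>; <0 2 1>; <2 0 0>; <2 0 1>; <2 2 1>
under TSO → <0 0 0>; <0 0 1>; <0 2 1>; <2 0 0>; <2 0 1>; <2 2 1>
under PSO → <0 0 0>; <0 0 1>; <0 2 0>; <0 2 1>; <2 0 0>; <2 0 1>; <2 2 0>; <2 2 1>
target <2 2 0> ∈ {PSO}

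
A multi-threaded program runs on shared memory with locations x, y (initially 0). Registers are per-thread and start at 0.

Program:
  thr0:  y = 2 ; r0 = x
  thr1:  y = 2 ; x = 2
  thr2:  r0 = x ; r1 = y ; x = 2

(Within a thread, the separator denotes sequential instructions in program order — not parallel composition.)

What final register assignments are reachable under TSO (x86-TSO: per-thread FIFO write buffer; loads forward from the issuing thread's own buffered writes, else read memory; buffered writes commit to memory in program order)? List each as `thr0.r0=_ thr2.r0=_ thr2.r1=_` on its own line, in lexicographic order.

thr0.r0=0 thr2.r0=0 thr2.r1=0
thr0.r0=0 thr2.r0=0 thr2.r1=2
thr0.r0=0 thr2.r0=2 thr2.r1=2
thr0.r0=2 thr2.r0=0 thr2.r1=0
thr0.r0=2 thr2.r0=0 thr2.r1=2
thr0.r0=2 thr2.r0=2 thr2.r1=2

outcome vector order: (thr0.r0,thr2.r0,thr2.r1)
|TSO outcomes| = 6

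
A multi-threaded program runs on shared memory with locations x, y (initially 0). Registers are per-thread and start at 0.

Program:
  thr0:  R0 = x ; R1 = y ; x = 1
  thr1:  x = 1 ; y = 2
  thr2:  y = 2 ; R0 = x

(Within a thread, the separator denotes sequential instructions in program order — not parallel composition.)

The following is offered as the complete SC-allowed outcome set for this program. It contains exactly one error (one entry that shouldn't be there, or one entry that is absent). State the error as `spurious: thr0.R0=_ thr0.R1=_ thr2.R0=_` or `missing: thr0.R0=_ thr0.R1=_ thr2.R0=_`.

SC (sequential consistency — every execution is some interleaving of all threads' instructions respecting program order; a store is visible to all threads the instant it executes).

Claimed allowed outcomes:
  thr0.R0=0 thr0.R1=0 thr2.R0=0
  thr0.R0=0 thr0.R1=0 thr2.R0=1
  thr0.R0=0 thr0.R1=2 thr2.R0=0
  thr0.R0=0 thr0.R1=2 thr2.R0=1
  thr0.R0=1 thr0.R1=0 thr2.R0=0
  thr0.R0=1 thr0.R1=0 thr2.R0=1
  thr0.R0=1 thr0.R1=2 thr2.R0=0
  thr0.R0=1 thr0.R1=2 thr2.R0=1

spurious: thr0.R0=1 thr0.R1=0 thr2.R0=0

outcome vector order: (thr0.R0,thr0.R1,thr2.R0)
SC (7): <0 0 0> <0 0 1> <0 2 0> <0 2 1> <1 0 1> <1 2 0> <1 2 1>
claimed∖SC = {<1 0 0>}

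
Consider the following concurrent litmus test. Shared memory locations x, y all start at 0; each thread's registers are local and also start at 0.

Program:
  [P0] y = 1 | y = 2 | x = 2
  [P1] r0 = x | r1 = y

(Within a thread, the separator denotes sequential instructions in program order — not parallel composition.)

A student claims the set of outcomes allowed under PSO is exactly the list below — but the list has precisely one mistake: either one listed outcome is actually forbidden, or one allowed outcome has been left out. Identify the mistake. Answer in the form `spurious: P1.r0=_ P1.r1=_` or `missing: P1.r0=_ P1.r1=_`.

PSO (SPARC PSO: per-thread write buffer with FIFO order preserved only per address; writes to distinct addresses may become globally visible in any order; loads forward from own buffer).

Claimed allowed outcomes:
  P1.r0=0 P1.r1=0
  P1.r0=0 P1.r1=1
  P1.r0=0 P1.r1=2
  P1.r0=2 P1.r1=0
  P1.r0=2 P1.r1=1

outcome vector order: (P1.r0,P1.r1)
under PSO → 00 01 02 20 21 22
PSO∖claimed = {22}

missing: P1.r0=2 P1.r1=2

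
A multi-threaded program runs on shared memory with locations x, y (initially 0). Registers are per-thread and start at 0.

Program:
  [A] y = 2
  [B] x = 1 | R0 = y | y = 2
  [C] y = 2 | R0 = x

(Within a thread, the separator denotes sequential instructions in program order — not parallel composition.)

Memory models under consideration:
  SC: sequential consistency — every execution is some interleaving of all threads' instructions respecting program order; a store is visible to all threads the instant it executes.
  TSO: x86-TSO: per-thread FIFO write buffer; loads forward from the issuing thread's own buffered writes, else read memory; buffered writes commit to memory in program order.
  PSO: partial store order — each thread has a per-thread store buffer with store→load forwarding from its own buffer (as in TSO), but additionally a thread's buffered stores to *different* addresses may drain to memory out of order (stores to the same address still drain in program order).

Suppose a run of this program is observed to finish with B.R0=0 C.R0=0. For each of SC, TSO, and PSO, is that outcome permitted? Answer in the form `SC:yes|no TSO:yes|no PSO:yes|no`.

outcome vector order: (B.R0,C.R0)
[SC] allowed = {<0 1>, <2 0>, <2 1>}
[TSO] allowed = {<0 0>, <0 1>, <2 0>, <2 1>}
[PSO] allowed = {<0 0>, <0 1>, <2 0>, <2 1>}
target <0 0> ∈ {TSO,PSO}

SC:no TSO:yes PSO:yes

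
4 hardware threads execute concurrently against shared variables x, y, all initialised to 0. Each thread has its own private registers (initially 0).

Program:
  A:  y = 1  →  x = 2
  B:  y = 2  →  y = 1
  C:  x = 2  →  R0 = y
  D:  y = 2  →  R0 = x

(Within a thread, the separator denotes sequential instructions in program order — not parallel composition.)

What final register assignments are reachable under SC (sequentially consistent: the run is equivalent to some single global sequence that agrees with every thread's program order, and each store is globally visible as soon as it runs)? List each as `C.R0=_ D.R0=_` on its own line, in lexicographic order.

outcome vector order: (C.R0,D.R0)
|SC outcomes| = 5

C.R0=0 D.R0=2
C.R0=1 D.R0=0
C.R0=1 D.R0=2
C.R0=2 D.R0=0
C.R0=2 D.R0=2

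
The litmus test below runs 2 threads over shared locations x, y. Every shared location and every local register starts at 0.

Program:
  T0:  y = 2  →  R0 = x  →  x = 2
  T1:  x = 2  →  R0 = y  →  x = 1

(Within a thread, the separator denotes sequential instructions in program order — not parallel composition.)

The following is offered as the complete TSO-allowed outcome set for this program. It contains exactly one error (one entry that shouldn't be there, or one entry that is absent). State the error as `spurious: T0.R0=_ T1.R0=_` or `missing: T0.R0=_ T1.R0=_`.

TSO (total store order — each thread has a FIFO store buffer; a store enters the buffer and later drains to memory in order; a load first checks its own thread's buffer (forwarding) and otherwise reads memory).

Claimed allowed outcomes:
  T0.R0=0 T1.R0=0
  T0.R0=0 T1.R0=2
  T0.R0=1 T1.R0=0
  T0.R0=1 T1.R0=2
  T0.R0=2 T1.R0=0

outcome vector order: (T0.R0,T1.R0)
TSO (6): 0/0; 0/2; 1/0; 1/2; 2/0; 2/2
TSO∖claimed = {2/2}

missing: T0.R0=2 T1.R0=2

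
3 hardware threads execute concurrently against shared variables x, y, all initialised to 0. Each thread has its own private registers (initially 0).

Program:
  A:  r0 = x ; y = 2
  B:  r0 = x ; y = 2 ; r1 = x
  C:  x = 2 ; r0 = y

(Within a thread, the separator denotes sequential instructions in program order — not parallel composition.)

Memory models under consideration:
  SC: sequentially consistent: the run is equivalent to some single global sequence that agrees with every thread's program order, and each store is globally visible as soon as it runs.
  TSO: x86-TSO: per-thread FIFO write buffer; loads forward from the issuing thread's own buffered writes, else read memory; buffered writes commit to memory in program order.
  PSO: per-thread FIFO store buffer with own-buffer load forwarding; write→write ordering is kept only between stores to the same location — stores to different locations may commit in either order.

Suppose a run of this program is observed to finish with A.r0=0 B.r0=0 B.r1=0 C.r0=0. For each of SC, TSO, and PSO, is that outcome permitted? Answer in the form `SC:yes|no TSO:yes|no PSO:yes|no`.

outcome vector order: (A.r0,B.r0,B.r1,C.r0)
SC: 10 outcomes — {0002; 0020; 0022; 0220; 0222; 2002; 2020; 2022; 2220; 2222}
TSO: 12 outcomes — {0000; 0002; 0020; 0022; 0220; 0222; 2000; 2002; 2020; 2022; 2220; 2222}
PSO: 12 outcomes — {0000; 0002; 0020; 0022; 0220; 0222; 2000; 2002; 2020; 2022; 2220; 2222}
target 0000 ∈ {TSO,PSO}

SC:no TSO:yes PSO:yes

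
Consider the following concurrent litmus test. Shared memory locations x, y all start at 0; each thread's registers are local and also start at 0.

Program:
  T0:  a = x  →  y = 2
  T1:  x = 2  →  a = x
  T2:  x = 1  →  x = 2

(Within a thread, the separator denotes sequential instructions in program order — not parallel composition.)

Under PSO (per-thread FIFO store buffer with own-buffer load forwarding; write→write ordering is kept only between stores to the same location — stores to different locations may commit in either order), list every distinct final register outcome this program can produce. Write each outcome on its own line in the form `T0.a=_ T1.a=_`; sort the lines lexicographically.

T0.a=0 T1.a=1
T0.a=0 T1.a=2
T0.a=1 T1.a=1
T0.a=1 T1.a=2
T0.a=2 T1.a=1
T0.a=2 T1.a=2

outcome vector order: (T0.a,T1.a)
|PSO outcomes| = 6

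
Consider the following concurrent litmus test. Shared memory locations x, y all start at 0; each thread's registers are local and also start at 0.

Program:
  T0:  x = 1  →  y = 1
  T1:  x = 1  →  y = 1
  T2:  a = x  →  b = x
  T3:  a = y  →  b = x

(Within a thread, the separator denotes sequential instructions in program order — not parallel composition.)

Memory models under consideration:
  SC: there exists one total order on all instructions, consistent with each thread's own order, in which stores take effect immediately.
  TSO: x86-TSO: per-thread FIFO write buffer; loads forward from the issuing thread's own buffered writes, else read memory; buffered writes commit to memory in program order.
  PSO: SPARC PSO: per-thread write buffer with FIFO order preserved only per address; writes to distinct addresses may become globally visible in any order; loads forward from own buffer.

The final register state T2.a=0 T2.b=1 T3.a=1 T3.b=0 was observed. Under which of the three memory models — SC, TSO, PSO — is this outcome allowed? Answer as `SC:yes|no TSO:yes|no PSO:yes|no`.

SC:no TSO:no PSO:yes

outcome vector order: (T2.a,T2.b,T3.a,T3.b)
[SC] allowed = {0000 0001 0011 0100 0101 0111 1100 1101 1111}
[TSO] allowed = {0000 0001 0011 0100 0101 0111 1100 1101 1111}
[PSO] allowed = {0000 0001 0010 0011 0100 0101 0110 0111 1100 1101 1110 1111}
target 0110 ∈ {PSO}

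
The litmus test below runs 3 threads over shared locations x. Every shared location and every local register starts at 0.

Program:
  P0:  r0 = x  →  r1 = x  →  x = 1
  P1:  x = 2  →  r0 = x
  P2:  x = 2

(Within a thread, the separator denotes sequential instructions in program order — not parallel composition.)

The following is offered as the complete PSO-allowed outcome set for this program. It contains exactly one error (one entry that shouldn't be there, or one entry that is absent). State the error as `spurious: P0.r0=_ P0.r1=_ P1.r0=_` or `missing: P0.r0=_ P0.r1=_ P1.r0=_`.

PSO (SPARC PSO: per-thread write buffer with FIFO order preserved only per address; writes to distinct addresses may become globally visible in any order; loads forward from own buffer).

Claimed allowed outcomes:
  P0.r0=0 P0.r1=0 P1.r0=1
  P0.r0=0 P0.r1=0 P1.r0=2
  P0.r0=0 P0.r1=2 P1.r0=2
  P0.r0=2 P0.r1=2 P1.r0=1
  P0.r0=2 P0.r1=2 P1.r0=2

outcome vector order: (P0.r0,P0.r1,P1.r0)
[PSO] allowed = {0/0/1, 0/0/2, 0/2/1, 0/2/2, 2/2/1, 2/2/2}
PSO∖claimed = {0/2/1}

missing: P0.r0=0 P0.r1=2 P1.r0=1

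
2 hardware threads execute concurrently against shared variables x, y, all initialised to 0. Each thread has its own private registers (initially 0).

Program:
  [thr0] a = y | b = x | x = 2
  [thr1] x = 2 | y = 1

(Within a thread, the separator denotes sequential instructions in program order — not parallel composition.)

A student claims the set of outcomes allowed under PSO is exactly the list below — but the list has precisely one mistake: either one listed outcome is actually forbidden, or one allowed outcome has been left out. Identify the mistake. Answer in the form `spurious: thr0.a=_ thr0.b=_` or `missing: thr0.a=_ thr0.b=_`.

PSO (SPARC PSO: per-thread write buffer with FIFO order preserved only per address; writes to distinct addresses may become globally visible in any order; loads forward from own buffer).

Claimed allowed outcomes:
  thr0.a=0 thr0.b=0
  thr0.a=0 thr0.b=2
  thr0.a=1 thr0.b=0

missing: thr0.a=1 thr0.b=2

outcome vector order: (thr0.a,thr0.b)
PSO: 4 outcomes — {(0,0) (0,2) (1,0) (1,2)}
PSO∖claimed = {(1,2)}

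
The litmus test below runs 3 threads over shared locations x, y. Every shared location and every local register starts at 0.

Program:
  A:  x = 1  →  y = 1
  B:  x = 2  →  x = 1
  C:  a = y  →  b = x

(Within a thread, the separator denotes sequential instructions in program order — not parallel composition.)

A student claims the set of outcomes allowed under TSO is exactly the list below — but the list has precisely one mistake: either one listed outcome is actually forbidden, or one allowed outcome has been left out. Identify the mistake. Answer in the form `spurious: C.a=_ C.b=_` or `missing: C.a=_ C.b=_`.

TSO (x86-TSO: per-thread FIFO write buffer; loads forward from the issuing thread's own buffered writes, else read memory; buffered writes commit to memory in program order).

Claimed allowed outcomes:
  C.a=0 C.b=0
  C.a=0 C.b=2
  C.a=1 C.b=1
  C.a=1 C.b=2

missing: C.a=0 C.b=1

outcome vector order: (C.a,C.b)
[TSO] allowed = {<0 0>; <0 1>; <0 2>; <1 1>; <1 2>}
TSO∖claimed = {<0 1>}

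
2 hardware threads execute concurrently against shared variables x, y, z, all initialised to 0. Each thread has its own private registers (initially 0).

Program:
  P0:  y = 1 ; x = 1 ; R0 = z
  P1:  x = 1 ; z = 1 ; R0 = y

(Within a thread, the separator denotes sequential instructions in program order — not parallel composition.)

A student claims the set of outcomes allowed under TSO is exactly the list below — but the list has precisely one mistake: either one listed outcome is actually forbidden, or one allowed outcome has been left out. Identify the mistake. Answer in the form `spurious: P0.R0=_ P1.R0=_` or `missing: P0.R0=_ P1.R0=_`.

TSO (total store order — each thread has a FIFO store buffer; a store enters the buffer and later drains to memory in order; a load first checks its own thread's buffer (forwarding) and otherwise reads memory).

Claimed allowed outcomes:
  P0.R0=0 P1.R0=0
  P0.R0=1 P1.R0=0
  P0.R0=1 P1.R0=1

outcome vector order: (P0.R0,P1.R0)
TSO (4): (0,0); (0,1); (1,0); (1,1)
TSO∖claimed = {(0,1)}

missing: P0.R0=0 P1.R0=1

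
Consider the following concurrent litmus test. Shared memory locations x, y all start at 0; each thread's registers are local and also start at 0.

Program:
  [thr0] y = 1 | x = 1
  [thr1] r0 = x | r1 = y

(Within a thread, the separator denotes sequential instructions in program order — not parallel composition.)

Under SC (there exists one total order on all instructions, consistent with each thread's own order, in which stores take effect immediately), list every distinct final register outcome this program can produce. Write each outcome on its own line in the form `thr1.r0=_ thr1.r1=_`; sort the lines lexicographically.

thr1.r0=0 thr1.r1=0
thr1.r0=0 thr1.r1=1
thr1.r0=1 thr1.r1=1

outcome vector order: (thr1.r0,thr1.r1)
|SC outcomes| = 3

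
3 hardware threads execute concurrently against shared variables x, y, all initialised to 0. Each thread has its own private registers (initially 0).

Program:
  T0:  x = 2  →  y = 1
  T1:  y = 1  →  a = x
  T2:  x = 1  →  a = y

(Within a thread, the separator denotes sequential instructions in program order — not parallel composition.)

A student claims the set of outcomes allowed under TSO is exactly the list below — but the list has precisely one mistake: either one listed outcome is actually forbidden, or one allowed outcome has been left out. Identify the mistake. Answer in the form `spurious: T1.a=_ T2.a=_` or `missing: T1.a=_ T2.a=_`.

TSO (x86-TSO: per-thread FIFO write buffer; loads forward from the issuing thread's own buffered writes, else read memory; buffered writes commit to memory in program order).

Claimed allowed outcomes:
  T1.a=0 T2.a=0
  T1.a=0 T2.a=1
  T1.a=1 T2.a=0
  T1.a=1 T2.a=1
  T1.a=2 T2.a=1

outcome vector order: (T1.a,T2.a)
TSO: 6 outcomes — {<0 0> <0 1> <1 0> <1 1> <2 0> <2 1>}
TSO∖claimed = {<2 0>}

missing: T1.a=2 T2.a=0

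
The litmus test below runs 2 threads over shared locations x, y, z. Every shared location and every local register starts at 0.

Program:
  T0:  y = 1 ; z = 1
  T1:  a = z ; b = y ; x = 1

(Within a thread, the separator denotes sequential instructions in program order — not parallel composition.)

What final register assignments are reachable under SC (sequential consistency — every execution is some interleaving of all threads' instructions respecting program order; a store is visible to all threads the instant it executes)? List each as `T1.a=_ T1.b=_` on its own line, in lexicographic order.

outcome vector order: (T1.a,T1.b)
|SC outcomes| = 3

T1.a=0 T1.b=0
T1.a=0 T1.b=1
T1.a=1 T1.b=1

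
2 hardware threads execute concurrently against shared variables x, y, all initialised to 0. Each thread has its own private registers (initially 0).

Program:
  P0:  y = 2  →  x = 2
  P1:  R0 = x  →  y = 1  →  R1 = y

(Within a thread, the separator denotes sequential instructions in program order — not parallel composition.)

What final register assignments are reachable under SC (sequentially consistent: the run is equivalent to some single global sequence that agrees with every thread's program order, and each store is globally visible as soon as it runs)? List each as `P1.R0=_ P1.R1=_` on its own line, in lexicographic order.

outcome vector order: (P1.R0,P1.R1)
|SC outcomes| = 3

P1.R0=0 P1.R1=1
P1.R0=0 P1.R1=2
P1.R0=2 P1.R1=1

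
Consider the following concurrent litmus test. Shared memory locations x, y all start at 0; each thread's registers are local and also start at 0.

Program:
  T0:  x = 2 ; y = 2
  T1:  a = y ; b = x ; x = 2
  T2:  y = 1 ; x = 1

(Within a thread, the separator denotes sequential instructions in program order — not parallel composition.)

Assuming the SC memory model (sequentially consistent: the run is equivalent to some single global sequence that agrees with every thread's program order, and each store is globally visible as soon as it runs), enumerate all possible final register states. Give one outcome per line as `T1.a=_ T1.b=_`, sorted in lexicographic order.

T1.a=0 T1.b=0
T1.a=0 T1.b=1
T1.a=0 T1.b=2
T1.a=1 T1.b=0
T1.a=1 T1.b=1
T1.a=1 T1.b=2
T1.a=2 T1.b=1
T1.a=2 T1.b=2

outcome vector order: (T1.a,T1.b)
|SC outcomes| = 8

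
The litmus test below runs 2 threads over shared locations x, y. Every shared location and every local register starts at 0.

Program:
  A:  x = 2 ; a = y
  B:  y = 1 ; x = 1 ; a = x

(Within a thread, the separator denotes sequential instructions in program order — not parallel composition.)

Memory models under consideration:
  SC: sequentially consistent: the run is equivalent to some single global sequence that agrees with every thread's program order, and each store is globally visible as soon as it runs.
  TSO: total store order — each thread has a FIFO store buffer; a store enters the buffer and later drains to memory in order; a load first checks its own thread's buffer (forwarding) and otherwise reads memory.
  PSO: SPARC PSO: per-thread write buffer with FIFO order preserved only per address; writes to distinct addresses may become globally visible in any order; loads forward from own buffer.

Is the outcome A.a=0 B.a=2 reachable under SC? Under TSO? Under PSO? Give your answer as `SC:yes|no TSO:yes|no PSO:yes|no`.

outcome vector order: (A.a,B.a)
under SC → <0 1> <1 1> <1 2>
under TSO → <0 1> <0 2> <1 1> <1 2>
under PSO → <0 1> <0 2> <1 1> <1 2>
target <0 2> ∈ {TSO,PSO}

SC:no TSO:yes PSO:yes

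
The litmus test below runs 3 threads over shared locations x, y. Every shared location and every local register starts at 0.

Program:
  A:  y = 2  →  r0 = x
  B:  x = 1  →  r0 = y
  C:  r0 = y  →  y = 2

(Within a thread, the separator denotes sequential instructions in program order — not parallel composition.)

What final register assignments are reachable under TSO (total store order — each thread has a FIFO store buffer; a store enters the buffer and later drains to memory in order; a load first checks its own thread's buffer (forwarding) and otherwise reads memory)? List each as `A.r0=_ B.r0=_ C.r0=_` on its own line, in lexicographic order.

outcome vector order: (A.r0,B.r0,C.r0)
|TSO outcomes| = 8

A.r0=0 B.r0=0 C.r0=0
A.r0=0 B.r0=0 C.r0=2
A.r0=0 B.r0=2 C.r0=0
A.r0=0 B.r0=2 C.r0=2
A.r0=1 B.r0=0 C.r0=0
A.r0=1 B.r0=0 C.r0=2
A.r0=1 B.r0=2 C.r0=0
A.r0=1 B.r0=2 C.r0=2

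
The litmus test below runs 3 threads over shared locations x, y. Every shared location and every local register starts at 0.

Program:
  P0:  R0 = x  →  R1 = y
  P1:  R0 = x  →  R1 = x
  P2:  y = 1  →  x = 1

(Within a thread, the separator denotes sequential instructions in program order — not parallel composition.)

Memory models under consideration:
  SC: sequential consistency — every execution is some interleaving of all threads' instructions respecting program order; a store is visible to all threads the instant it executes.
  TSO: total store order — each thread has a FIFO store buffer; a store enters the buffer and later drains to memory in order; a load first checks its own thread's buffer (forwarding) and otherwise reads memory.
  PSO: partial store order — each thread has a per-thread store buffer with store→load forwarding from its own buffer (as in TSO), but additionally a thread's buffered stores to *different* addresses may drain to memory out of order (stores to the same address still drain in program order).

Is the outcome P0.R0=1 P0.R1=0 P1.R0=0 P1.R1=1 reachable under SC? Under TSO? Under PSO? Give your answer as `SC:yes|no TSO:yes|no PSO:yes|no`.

outcome vector order: (P0.R0,P0.R1,P1.R0,P1.R1)
SC: 9 outcomes — {0000, 0001, 0011, 0100, 0101, 0111, 1100, 1101, 1111}
TSO: 9 outcomes — {0000, 0001, 0011, 0100, 0101, 0111, 1100, 1101, 1111}
PSO: 12 outcomes — {0000, 0001, 0011, 0100, 0101, 0111, 1000, 1001, 1011, 1100, 1101, 1111}
target 1001 ∈ {PSO}

SC:no TSO:no PSO:yes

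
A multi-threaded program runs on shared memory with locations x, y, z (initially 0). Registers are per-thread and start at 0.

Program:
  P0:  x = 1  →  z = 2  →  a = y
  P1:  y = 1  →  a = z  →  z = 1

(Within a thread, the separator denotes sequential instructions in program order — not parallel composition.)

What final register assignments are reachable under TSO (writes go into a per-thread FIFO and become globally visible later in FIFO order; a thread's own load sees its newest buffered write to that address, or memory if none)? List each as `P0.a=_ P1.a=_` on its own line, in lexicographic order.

outcome vector order: (P0.a,P1.a)
|TSO outcomes| = 4

P0.a=0 P1.a=0
P0.a=0 P1.a=2
P0.a=1 P1.a=0
P0.a=1 P1.a=2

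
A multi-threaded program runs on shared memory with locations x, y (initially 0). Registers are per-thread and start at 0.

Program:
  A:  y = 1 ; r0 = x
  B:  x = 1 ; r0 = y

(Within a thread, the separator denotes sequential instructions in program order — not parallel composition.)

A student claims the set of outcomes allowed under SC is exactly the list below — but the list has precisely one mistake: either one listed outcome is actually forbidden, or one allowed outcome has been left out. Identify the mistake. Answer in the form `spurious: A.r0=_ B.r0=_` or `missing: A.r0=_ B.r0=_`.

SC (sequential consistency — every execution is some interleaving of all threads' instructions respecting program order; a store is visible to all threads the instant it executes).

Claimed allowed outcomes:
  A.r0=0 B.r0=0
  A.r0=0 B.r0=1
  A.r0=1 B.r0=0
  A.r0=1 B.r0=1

spurious: A.r0=0 B.r0=0

outcome vector order: (A.r0,B.r0)
SC (3): (0,1) (1,0) (1,1)
claimed∖SC = {(0,0)}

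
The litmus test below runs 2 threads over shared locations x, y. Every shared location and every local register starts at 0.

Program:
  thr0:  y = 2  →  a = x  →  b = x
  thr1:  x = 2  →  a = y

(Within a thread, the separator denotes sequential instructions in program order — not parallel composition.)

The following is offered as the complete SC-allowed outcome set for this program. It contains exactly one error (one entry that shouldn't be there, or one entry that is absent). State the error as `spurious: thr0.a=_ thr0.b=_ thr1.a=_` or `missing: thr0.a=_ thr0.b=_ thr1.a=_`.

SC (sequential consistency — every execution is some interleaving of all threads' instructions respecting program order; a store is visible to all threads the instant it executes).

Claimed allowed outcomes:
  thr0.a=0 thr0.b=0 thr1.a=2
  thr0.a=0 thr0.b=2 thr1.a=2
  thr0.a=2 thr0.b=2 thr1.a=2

missing: thr0.a=2 thr0.b=2 thr1.a=0

outcome vector order: (thr0.a,thr0.b,thr1.a)
SC (4): 0/0/2; 0/2/2; 2/2/0; 2/2/2
SC∖claimed = {2/2/0}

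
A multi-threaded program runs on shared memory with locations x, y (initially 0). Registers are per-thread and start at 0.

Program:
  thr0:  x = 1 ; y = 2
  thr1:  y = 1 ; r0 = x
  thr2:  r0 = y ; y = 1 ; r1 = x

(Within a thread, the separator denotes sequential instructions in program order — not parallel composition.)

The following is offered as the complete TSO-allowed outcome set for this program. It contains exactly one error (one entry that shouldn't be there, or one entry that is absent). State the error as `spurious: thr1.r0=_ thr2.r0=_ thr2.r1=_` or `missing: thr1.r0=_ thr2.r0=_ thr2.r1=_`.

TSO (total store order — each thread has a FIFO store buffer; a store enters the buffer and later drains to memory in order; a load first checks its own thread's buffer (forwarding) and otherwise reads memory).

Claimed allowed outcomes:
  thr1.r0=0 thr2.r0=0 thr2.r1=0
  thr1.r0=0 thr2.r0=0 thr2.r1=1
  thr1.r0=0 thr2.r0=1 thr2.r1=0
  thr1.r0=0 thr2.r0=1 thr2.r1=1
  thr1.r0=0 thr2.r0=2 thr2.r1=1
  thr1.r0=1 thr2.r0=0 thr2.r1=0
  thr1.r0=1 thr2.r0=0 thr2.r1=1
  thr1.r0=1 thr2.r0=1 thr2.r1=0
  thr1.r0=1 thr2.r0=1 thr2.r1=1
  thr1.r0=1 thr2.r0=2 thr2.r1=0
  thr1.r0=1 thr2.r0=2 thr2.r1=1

outcome vector order: (thr1.r0,thr2.r0,thr2.r1)
TSO (10): 000, 001, 010, 011, 021, 100, 101, 110, 111, 121
claimed∖TSO = {120}

spurious: thr1.r0=1 thr2.r0=2 thr2.r1=0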